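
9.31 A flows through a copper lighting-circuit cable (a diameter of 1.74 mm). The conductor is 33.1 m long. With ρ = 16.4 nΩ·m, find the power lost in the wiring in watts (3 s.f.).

19.8 W

ρ = 16.4 nΩ·m = 1.64×10^-8 Ω·m
A = π(d/2)² = π(8.7000e-04 m)² = 2.378e-06 m²
R = ρL/A = (1.64×10^-8)(33.1)/(2.378e-06) = 0.2283 Ω
P = I²R = (9.31)² × 0.2283 = 19.8 W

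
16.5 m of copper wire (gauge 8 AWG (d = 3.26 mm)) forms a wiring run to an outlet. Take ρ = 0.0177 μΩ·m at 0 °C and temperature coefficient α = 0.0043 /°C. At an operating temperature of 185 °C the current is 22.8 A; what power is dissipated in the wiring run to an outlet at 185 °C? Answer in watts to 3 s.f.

ρ = 0.0177 μΩ·m = 1.77×10^-8 Ω·m
A = π(3.26/2 mm)² = π(1.6300e-03 m)² = 8.347e-06 m²
R₍0₎ = ρL/A = (1.77×10^-8)(16.5)/(8.347e-06) = 0.03499 Ω
R₍185₎ = R₍0₎(1 + αΔT) = 0.03499 × (1 + 0.0043×185) = 0.06282 Ω
P = I²R = (22.8)² × 0.06282 = 32.7 W

32.7 W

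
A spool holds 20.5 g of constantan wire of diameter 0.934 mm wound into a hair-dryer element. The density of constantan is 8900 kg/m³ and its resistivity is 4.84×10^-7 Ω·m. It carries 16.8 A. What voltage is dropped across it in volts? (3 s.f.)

A = π(d/2)² = π(4.6700e-04 m)² = 6.8515e-07 m²
L = m/(density·A) = 0.0205/(8900×6.8515e-07) = 3.362 m
R = ρL/A = (4.84×10^-7)(3.362)/(6.8515e-07) = 2.375 Ω
V = IR = 16.8 × 2.375 = 39.9 V

39.9 V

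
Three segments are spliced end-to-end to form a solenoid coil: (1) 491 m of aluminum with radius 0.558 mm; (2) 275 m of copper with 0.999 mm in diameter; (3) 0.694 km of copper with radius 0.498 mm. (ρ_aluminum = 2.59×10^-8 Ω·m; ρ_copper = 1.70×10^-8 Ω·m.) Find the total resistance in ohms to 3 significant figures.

34.1 Ω

Seg 1: A = πr² = π(5.5800e-04 m)² = 9.782e-07 m²
R_1 = (2.59×10^-8)(491)/(9.782e-07) = 13 Ω
Seg 2: A = π(d/2)² = π(4.9950e-04 m)² = 7.838e-07 m²
R_2 = (1.70×10^-8)(275)/(7.838e-07) = 5.964 Ω
Seg 3: A = πr² = π(4.9800e-04 m)² = 7.791e-07 m²
R_3 = (1.70×10^-8)(694)/(7.791e-07) = 15.14 Ω
R_total = R_1 + R_2 + R_3 = 34.1 Ω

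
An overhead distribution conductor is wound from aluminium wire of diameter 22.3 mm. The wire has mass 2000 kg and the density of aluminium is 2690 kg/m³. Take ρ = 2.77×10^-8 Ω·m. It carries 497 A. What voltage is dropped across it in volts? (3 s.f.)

A = π(d/2)² = π(1.1150e-02 m)² = 3.9057e-04 m²
L = m/(density·A) = 2000/(2690×3.9057e-04) = 1904 m
R = ρL/A = (2.77×10^-8)(1904)/(3.9057e-04) = 0.135 Ω
V = IR = 497 × 0.135 = 67.1 V

67.1 V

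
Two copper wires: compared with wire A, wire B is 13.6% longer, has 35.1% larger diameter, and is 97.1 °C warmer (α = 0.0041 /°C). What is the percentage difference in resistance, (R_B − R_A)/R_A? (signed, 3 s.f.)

R ∝ ρL/d² with ρ ∝ (1+αΔT), so R_B/R_A = (1 + 13.6/100) × (1 + 35.1/100)⁻² × (1 + 0.0041×97.1)
= 1.136 × 0.5479 × 1.398 = 0.8702
(R_B − R_A)/R_A = 0.8702 − 1 = -13.0%

-13.0%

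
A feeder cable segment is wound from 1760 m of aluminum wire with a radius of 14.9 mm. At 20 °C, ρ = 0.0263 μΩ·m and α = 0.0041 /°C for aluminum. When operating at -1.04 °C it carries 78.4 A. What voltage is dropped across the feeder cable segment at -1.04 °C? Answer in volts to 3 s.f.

ρ = 0.0263 μΩ·m = 2.63×10^-8 Ω·m
A = πr² = π(1.4900e-02 m)² = 6.975e-04 m²
R₍20₎ = ρL/A = (2.63×10^-8)(1760)/(6.975e-04) = 0.06637 Ω
R₍-1.04₎ = R₍20₎(1 + αΔT) = 0.06637 × (1 + 0.0041×-21) = 0.06064 Ω
V = IR = 78.4 × 0.06064 = 4.75 V

4.75 V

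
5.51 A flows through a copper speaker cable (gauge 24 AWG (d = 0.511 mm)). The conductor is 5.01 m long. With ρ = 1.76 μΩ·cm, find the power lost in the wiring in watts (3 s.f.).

13.1 W

ρ = 1.76 μΩ·cm = 1.76×10^-8 Ω·m
A = π(0.511/2 mm)² = π(2.5550e-04 m)² = 2.051e-07 m²
R = ρL/A = (1.76×10^-8)(5.01)/(2.051e-07) = 0.43 Ω
P = I²R = (5.51)² × 0.43 = 13.1 W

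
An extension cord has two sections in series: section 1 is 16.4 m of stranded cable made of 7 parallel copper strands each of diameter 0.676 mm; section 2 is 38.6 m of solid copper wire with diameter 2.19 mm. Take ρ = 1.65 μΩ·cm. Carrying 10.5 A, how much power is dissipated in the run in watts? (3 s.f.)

30.5 W

ρ = 1.65 μΩ·cm = 1.65×10^-8 Ω·m
Section 1: A_strand = π(3.3800e-04)² = 3.589e-07 m²; R₁ = ρL/(N·A_s) = (1.65×10^-8)(16.4)/(7×3.589e-07) = 0.1077 Ω
Section 2: A = π(d/2)² = π(1.0950e-03 m)² = 3.767e-06 m²
R₂ = (1.65×10^-8)(38.6)/(3.767e-06) = 0.1691 Ω
R = R₁ + R₂ = 0.2768 Ω
P = I²R = (10.5)² × 0.2768 = 30.5 W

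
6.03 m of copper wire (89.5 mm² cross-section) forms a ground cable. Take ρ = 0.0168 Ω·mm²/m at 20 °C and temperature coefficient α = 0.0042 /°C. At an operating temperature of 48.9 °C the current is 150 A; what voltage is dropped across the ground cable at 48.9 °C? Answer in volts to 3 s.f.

0.190 V

ρ = 0.0168 Ω·mm²/m = 1.68×10^-8 Ω·m
A = 89.5 mm² = 8.950e-05 m²
R₍20₎ = ρL/A = (1.68×10^-8)(6.03)/(8.950e-05) = 0.001132 Ω
R₍48.9₎ = R₍20₎(1 + αΔT) = 0.001132 × (1 + 0.0042×28.9) = 0.001269 Ω
V = IR = 150 × 0.001269 = 0.190 V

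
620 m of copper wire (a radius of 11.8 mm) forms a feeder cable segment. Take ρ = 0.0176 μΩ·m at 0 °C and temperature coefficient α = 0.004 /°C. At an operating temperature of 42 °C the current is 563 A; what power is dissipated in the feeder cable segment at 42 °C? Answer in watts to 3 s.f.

ρ = 0.0176 μΩ·m = 1.76×10^-8 Ω·m
A = πr² = π(1.1800e-02 m)² = 4.374e-04 m²
R₍0₎ = ρL/A = (1.76×10^-8)(620)/(4.374e-04) = 0.02495 Ω
R₍42₎ = R₍0₎(1 + αΔT) = 0.02495 × (1 + 0.004×42) = 0.02914 Ω
P = I²R = (563)² × 0.02914 = 9240 W

9240 W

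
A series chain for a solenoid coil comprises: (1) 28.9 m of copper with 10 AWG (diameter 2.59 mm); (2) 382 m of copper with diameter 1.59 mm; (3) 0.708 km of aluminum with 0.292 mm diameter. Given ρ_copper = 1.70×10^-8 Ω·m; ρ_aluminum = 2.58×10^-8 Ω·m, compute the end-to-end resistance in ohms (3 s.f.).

276 Ω

Seg 1: A = π(2.59/2 mm)² = π(1.2950e-03 m)² = 5.269e-06 m²
R_1 = (1.70×10^-8)(28.9)/(5.269e-06) = 0.09325 Ω
Seg 2: A = π(d/2)² = π(7.9500e-04 m)² = 1.986e-06 m²
R_2 = (1.70×10^-8)(382)/(1.986e-06) = 3.271 Ω
Seg 3: A = π(d/2)² = π(1.4600e-04 m)² = 6.697e-08 m²
R_3 = (2.58×10^-8)(708)/(6.697e-08) = 272.8 Ω
R_total = R_1 + R_2 + R_3 = 276 Ω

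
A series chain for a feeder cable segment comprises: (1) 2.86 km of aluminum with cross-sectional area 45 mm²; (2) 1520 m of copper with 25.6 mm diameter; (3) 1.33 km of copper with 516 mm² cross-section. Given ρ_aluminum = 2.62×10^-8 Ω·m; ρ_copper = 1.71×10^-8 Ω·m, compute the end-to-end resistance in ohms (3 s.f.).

Seg 1: A = 45 mm² = 4.500e-05 m²
R_1 = (2.62×10^-8)(2860)/(4.500e-05) = 1.665 Ω
Seg 2: A = π(d/2)² = π(1.2800e-02 m)² = 5.147e-04 m²
R_2 = (1.71×10^-8)(1520)/(5.147e-04) = 0.0505 Ω
Seg 3: A = 516 mm² = 5.160e-04 m²
R_3 = (1.71×10^-8)(1330)/(5.160e-04) = 0.04408 Ω
R_total = R_1 + R_2 + R_3 = 1.76 Ω

1.76 Ω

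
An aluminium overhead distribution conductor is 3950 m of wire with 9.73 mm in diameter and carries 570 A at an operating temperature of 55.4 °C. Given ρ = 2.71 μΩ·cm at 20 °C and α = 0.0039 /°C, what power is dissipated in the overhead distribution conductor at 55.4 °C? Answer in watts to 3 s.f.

5.32×10^5 W

ρ = 2.71 μΩ·cm = 2.71×10^-8 Ω·m
A = π(d/2)² = π(4.8650e-03 m)² = 7.436e-05 m²
R₍20₎ = ρL/A = (2.71×10^-8)(3950)/(7.436e-05) = 1.44 Ω
R₍55.4₎ = R₍20₎(1 + αΔT) = 1.44 × (1 + 0.0039×35.4) = 1.638 Ω
P = I²R = (570)² × 1.638 = 5.32×10^5 W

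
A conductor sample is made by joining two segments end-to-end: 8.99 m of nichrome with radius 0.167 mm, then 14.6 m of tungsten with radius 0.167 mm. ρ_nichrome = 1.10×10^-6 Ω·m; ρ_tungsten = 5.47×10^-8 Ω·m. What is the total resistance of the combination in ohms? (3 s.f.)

122 Ω

Segment 1: A = πr² = π(1.6700e-04 m)² = 8.762e-08 m²
R₁ = ρL/A = (1.10×10^-6)(8.99)/(8.762e-08) = 112.9 Ω
R₂ = (5.47×10^-8)(14.6)/(8.762e-08) = 9.115 Ω
R = R₁ + R₂ = 122 Ω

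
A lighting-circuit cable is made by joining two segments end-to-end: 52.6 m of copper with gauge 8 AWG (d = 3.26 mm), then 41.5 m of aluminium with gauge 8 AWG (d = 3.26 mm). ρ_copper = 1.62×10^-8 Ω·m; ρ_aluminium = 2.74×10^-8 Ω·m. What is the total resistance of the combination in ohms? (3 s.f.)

Segment 1: A = π(3.26/2 mm)² = π(1.6300e-03 m)² = 8.347e-06 m²
R₁ = ρL/A = (1.62×10^-8)(52.6)/(8.347e-06) = 0.1021 Ω
R₂ = (2.74×10^-8)(41.5)/(8.347e-06) = 0.1362 Ω
R = R₁ + R₂ = 0.238 Ω

0.238 Ω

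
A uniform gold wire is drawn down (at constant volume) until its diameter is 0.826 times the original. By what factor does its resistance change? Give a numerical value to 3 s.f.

Volume constant ⇒ L' = L/r² with r = 0.826. R' = ρL'/A' = ρ(L/r²)/(πr²d₀²/4) = R/r⁴.
Factor = 2.15

2.15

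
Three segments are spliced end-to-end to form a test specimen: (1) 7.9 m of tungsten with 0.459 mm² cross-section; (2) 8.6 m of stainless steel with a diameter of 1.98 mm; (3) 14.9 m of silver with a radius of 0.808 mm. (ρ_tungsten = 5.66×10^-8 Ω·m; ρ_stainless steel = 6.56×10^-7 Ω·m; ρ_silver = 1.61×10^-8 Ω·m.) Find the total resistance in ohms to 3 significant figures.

Seg 1: A = 0.459 mm² = 4.590e-07 m²
R_1 = (5.66×10^-8)(7.9)/(4.590e-07) = 0.9742 Ω
Seg 2: A = π(d/2)² = π(9.9000e-04 m)² = 3.079e-06 m²
R_2 = (6.56×10^-7)(8.6)/(3.079e-06) = 1.832 Ω
Seg 3: A = πr² = π(8.0800e-04 m)² = 2.051e-06 m²
R_3 = (1.61×10^-8)(14.9)/(2.051e-06) = 0.117 Ω
R_total = R_1 + R_2 + R_3 = 2.92 Ω

2.92 Ω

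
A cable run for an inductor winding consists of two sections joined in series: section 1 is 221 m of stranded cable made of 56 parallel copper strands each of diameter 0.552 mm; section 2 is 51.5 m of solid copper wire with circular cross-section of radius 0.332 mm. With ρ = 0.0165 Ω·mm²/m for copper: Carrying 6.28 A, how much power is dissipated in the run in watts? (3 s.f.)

108 W

ρ = 0.0165 Ω·mm²/m = 1.65×10^-8 Ω·m
Section 1: A_strand = π(2.7600e-04)² = 2.393e-07 m²; R₁ = ρL/(N·A_s) = (1.65×10^-8)(221)/(56×2.393e-07) = 0.2721 Ω
Section 2: A = πr² = π(3.3200e-04 m)² = 3.463e-07 m²
R₂ = (1.65×10^-8)(51.5)/(3.463e-07) = 2.454 Ω
R = R₁ + R₂ = 2.726 Ω
P = I²R = (6.28)² × 2.726 = 108 W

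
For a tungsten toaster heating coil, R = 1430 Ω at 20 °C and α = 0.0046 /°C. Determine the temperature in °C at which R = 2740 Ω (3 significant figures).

R = R₀(1 + α(T − T₀)) ⇒ T = T₀ + (R/R₀ − 1)/α
T = 20 + (2740/1430 − 1)/0.0046 = 20 + (0.9161)/0.0046 = 219 °C

219 °C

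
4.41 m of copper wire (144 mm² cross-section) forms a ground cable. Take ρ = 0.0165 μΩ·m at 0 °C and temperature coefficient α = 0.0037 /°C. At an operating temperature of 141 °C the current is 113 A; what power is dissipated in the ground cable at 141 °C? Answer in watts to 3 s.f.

9.82 W

ρ = 0.0165 μΩ·m = 1.65×10^-8 Ω·m
A = 144 mm² = 1.440e-04 m²
R₍0₎ = ρL/A = (1.65×10^-8)(4.41)/(1.440e-04) = 5.053×10^-4 Ω
R₍141₎ = R₍0₎(1 + αΔT) = 5.053×10^-4 × (1 + 0.0037×141) = 7.689×10^-4 Ω
P = I²R = (113)² × 7.689×10^-4 = 9.82 W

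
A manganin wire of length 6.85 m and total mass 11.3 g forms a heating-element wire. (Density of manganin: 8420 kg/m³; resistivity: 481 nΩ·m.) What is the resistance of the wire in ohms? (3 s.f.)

16.8 Ω

ρ = 481 nΩ·m = 4.81×10^-7 Ω·m
A = m/(density·L) = 0.0113/(8420×6.85) = 1.9592e-07 m²
R = ρL/A = (4.81×10^-7)(6.85)/(1.9592e-07) = 16.8 Ω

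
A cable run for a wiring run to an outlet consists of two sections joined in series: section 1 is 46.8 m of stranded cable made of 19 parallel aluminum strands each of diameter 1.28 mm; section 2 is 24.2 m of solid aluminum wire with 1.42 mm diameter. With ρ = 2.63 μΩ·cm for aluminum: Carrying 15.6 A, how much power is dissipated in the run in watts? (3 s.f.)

ρ = 2.63 μΩ·cm = 2.63×10^-8 Ω·m
Section 1: A_strand = π(6.4000e-04)² = 1.287e-06 m²; R₁ = ρL/(N·A_s) = (2.63×10^-8)(46.8)/(19×1.287e-06) = 0.05034 Ω
Section 2: A = π(d/2)² = π(7.1000e-04 m)² = 1.584e-06 m²
R₂ = (2.63×10^-8)(24.2)/(1.584e-06) = 0.4019 Ω
R = R₁ + R₂ = 0.4522 Ω
P = I²R = (15.6)² × 0.4522 = 110 W

110 W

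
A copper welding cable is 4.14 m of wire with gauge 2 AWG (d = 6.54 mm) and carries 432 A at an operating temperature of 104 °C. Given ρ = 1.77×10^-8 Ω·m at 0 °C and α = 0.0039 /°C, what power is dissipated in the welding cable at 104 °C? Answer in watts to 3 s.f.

572 W

A = π(6.54/2 mm)² = π(3.2700e-03 m)² = 3.359e-05 m²
R₍0₎ = ρL/A = (1.77×10^-8)(4.14)/(3.359e-05) = 0.002181 Ω
R₍104₎ = R₍0₎(1 + αΔT) = 0.002181 × (1 + 0.0039×104) = 0.003066 Ω
P = I²R = (432)² × 0.003066 = 572 W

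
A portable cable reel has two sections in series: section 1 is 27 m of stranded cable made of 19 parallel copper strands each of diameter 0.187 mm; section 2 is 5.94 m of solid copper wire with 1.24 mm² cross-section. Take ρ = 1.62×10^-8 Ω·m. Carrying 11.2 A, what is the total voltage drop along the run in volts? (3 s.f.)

Section 1: A_strand = π(9.3500e-05)² = 2.746e-08 m²; R₁ = ρL/(N·A_s) = (1.62×10^-8)(27)/(19×2.746e-08) = 0.8382 Ω
Section 2: A = 1.24 mm² = 1.240e-06 m²
R₂ = (1.62×10^-8)(5.94)/(1.240e-06) = 0.0776 Ω
R = R₁ + R₂ = 0.9158 Ω
V = IR = 11.2 × 0.9158 = 10.3 V

10.3 V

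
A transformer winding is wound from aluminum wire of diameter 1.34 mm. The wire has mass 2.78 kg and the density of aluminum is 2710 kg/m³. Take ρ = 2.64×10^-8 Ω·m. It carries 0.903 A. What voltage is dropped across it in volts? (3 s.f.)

12.3 V

A = π(d/2)² = π(6.7000e-04 m)² = 1.4103e-06 m²
L = m/(density·A) = 2.78/(2710×1.4103e-06) = 727.4 m
R = ρL/A = (2.64×10^-8)(727.4)/(1.4103e-06) = 13.62 Ω
V = IR = 0.903 × 13.62 = 12.3 V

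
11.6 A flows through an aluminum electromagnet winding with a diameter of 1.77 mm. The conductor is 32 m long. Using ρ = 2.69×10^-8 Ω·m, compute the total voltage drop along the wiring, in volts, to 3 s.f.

A = π(d/2)² = π(8.8500e-04 m)² = 2.461e-06 m²
R = ρL/A = (2.69×10^-8)(32)/(2.461e-06) = 0.3498 Ω
V = IR = 11.6 × 0.3498 = 4.06 V

4.06 V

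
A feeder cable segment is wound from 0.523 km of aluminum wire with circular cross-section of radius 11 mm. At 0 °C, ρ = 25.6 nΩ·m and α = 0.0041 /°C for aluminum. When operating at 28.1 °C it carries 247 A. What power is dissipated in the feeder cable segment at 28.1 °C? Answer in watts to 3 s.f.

2400 W

ρ = 25.6 nΩ·m = 2.56×10^-8 Ω·m
A = πr² = π(1.1000e-02 m)² = 3.801e-04 m²
R₍0₎ = ρL/A = (2.56×10^-8)(523)/(3.801e-04) = 0.03522 Ω
R₍28.1₎ = R₍0₎(1 + αΔT) = 0.03522 × (1 + 0.0041×28.1) = 0.03928 Ω
P = I²R = (247)² × 0.03928 = 2400 W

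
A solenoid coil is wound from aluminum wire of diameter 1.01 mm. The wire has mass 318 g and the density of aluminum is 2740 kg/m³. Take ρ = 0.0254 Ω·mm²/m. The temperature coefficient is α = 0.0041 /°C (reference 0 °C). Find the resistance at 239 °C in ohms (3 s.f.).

ρ = 0.0254 Ω·mm²/m = 2.54×10^-8 Ω·m
A = π(d/2)² = π(5.0500e-04 m)² = 8.0118e-07 m²
L = m/(density·A) = 0.318/(2740×8.0118e-07) = 144.9 m
R = ρL/A = (2.54×10^-8)(144.9)/(8.0118e-07) = 4.592 Ω
R(239 °C) = 4.592 × (1 + 0.0041×239) = 9.09 Ω

9.09 Ω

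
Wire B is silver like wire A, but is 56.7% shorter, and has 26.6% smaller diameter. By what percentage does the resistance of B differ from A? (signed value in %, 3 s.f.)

R ∝ L/d², so R_B/R_A = (1 − 56.7/100) × (1 − 26.6/100)⁻²
= 0.433 × 1.856 = 0.8037
(R_B − R_A)/R_A = 0.8037 − 1 = -19.6%

-19.6%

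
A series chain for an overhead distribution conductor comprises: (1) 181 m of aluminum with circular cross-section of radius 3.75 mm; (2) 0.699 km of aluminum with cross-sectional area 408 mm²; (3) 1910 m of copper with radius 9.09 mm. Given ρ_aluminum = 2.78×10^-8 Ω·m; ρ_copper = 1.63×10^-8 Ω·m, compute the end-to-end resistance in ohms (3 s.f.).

0.281 Ω

Seg 1: A = πr² = π(3.7500e-03 m)² = 4.418e-05 m²
R_1 = (2.78×10^-8)(181)/(4.418e-05) = 0.1139 Ω
Seg 2: A = 408 mm² = 4.080e-04 m²
R_2 = (2.78×10^-8)(699)/(4.080e-04) = 0.04763 Ω
Seg 3: A = πr² = π(9.0900e-03 m)² = 2.596e-04 m²
R_3 = (1.63×10^-8)(1910)/(2.596e-04) = 0.1199 Ω
R_total = R_1 + R_2 + R_3 = 0.281 Ω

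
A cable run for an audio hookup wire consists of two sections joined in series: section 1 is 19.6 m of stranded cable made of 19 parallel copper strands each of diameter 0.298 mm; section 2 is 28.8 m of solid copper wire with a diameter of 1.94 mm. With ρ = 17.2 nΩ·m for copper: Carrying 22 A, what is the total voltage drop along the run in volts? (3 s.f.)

ρ = 17.2 nΩ·m = 1.72×10^-8 Ω·m
Section 1: A_strand = π(1.4900e-04)² = 6.975e-08 m²; R₁ = ρL/(N·A_s) = (1.72×10^-8)(19.6)/(19×6.975e-08) = 0.2544 Ω
Section 2: A = π(d/2)² = π(9.7000e-04 m)² = 2.956e-06 m²
R₂ = (1.72×10^-8)(28.8)/(2.956e-06) = 0.1676 Ω
R = R₁ + R₂ = 0.422 Ω
V = IR = 22 × 0.422 = 9.28 V

9.28 V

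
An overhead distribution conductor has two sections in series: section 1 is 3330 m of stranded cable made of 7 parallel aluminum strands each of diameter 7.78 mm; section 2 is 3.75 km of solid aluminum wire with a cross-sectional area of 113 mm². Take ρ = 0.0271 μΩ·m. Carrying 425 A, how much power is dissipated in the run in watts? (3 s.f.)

2.11×10^5 W

ρ = 0.0271 μΩ·m = 2.71×10^-8 Ω·m
Section 1: A_strand = π(3.8900e-03)² = 4.754e-05 m²; R₁ = ρL/(N·A_s) = (2.71×10^-8)(3330)/(7×4.754e-05) = 0.2712 Ω
Section 2: A = 113 mm² = 1.130e-04 m²
R₂ = (2.71×10^-8)(3750)/(1.130e-04) = 0.8993 Ω
R = R₁ + R₂ = 1.171 Ω
P = I²R = (425)² × 1.171 = 2.11×10^5 W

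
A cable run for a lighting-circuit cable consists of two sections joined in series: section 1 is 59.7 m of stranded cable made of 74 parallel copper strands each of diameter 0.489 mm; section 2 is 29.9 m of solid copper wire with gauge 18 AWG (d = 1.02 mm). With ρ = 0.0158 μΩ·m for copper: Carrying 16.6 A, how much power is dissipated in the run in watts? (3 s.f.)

178 W

ρ = 0.0158 μΩ·m = 1.58×10^-8 Ω·m
Section 1: A_strand = π(2.4450e-04)² = 1.878e-07 m²; R₁ = ρL/(N·A_s) = (1.58×10^-8)(59.7)/(74×1.878e-07) = 0.06787 Ω
Section 2: A = π(1.02/2 mm)² = π(5.1000e-04 m)² = 8.171e-07 m²
R₂ = (1.58×10^-8)(29.9)/(8.171e-07) = 0.5781 Ω
R = R₁ + R₂ = 0.646 Ω
P = I²R = (16.6)² × 0.646 = 178 W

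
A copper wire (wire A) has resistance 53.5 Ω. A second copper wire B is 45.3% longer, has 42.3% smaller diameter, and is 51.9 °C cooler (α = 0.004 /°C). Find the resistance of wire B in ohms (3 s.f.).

R ∝ ρL/d² with ρ ∝ (1+αΔT), so R_B/R_A = (1 + 45.3/100) × (1 − 42.3/100)⁻² × (1 − 0.004×51.9)
= 1.453 × 3.004 × 0.7924 = 3.458
R_B = 3.458 × 53.5 = 185 Ω

185 Ω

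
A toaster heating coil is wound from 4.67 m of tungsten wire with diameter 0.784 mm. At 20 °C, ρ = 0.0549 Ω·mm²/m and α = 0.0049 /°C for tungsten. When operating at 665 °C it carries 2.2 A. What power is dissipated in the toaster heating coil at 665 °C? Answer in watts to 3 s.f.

ρ = 0.0549 Ω·mm²/m = 5.49×10^-8 Ω·m
A = π(d/2)² = π(3.9200e-04 m)² = 4.827e-07 m²
R₍20₎ = ρL/A = (5.49×10^-8)(4.67)/(4.827e-07) = 0.5311 Ω
R₍665₎ = R₍20₎(1 + αΔT) = 0.5311 × (1 + 0.0049×645) = 2.21 Ω
P = I²R = (2.2)² × 2.21 = 10.7 W

10.7 W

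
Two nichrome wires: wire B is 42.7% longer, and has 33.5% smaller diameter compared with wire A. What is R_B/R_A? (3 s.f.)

R ∝ L/d², so R_B/R_A = (1 + 42.7/100) × (1 − 33.5/100)⁻²
= 1.427 × 2.261 = 3.23

3.23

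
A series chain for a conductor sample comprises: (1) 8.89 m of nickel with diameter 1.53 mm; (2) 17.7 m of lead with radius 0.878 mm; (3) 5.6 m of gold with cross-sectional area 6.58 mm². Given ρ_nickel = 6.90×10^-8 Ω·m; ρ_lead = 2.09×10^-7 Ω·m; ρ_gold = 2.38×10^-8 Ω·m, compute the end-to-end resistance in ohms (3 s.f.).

Seg 1: A = π(d/2)² = π(7.6500e-04 m)² = 1.839e-06 m²
R_1 = (6.90×10^-8)(8.89)/(1.839e-06) = 0.3336 Ω
Seg 2: A = πr² = π(8.7800e-04 m)² = 2.422e-06 m²
R_2 = (2.09×10^-7)(17.7)/(2.422e-06) = 1.527 Ω
Seg 3: A = 6.58 mm² = 6.580e-06 m²
R_3 = (2.38×10^-8)(5.6)/(6.580e-06) = 0.02026 Ω
R_total = R_1 + R_2 + R_3 = 1.88 Ω

1.88 Ω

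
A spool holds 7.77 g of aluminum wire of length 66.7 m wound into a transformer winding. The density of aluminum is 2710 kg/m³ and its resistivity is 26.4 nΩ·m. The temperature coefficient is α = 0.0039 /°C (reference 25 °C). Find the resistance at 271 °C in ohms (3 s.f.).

80.3 Ω

ρ = 26.4 nΩ·m = 2.64×10^-8 Ω·m
A = m/(density·L) = 0.00777/(2710×66.7) = 4.2986e-08 m²
R = ρL/A = (2.64×10^-8)(66.7)/(4.2986e-08) = 40.96 Ω
R(271 °C) = 40.96 × (1 + 0.0039×246) = 80.3 Ω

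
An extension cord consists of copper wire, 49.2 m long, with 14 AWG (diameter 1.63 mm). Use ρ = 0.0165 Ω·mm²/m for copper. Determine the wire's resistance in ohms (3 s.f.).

ρ = 0.0165 Ω·mm²/m = 1.65×10^-8 Ω·m
A = π(1.63/2 mm)² = π(8.1500e-04 m)² = 2.087e-06 m²
R = ρL/A = (1.65×10^-8)(49.2 m)/(2.087e-06 m²) = 0.389 Ω

0.389 Ω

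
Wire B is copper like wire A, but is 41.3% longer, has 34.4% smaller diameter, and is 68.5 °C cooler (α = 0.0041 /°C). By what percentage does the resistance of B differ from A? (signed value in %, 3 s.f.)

136%

R ∝ ρL/d² with ρ ∝ (1+αΔT), so R_B/R_A = (1 + 41.3/100) × (1 − 34.4/100)⁻² × (1 − 0.0041×68.5)
= 1.413 × 2.324 × 0.7191 = 2.361
(R_B − R_A)/R_A = 2.361 − 1 = 136%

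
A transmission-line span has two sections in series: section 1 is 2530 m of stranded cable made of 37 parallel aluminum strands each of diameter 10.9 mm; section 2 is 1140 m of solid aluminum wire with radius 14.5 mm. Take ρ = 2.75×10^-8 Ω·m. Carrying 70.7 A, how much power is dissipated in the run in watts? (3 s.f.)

Section 1: A_strand = π(5.4500e-03)² = 9.331e-05 m²; R₁ = ρL/(N·A_s) = (2.75×10^-8)(2530)/(37×9.331e-05) = 0.02015 Ω
Section 2: A = πr² = π(1.4500e-02 m)² = 6.605e-04 m²
R₂ = (2.75×10^-8)(1140)/(6.605e-04) = 0.04746 Ω
R = R₁ + R₂ = 0.06761 Ω
P = I²R = (70.7)² × 0.06761 = 338 W

338 W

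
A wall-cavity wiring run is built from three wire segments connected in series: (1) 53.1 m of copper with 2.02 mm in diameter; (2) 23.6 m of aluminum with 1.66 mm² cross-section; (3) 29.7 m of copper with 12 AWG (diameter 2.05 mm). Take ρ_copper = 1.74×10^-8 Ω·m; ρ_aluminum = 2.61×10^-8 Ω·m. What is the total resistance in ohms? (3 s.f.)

Seg 1: A = π(d/2)² = π(1.0100e-03 m)² = 3.205e-06 m²
R_1 = (1.74×10^-8)(53.1)/(3.205e-06) = 0.2883 Ω
Seg 2: A = 1.66 mm² = 1.660e-06 m²
R_2 = (2.61×10^-8)(23.6)/(1.660e-06) = 0.3711 Ω
Seg 3: A = π(2.05/2 mm)² = π(1.0250e-03 m)² = 3.301e-06 m²
R_3 = (1.74×10^-8)(29.7)/(3.301e-06) = 0.1566 Ω
R_total = R_1 + R_2 + R_3 = 0.816 Ω

0.816 Ω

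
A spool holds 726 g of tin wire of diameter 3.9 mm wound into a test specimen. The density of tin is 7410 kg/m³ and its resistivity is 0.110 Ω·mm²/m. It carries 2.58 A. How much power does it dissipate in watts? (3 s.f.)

0.503 W

ρ = 0.110 Ω·mm²/m = 1.10×10^-7 Ω·m
A = π(d/2)² = π(1.9500e-03 m)² = 1.1946e-05 m²
L = m/(density·A) = 0.726/(7410×1.1946e-05) = 8.202 m
R = ρL/A = (1.10×10^-7)(8.202)/(1.1946e-05) = 0.07552 Ω
P = I²R = (2.58)² × 0.07552 = 0.503 W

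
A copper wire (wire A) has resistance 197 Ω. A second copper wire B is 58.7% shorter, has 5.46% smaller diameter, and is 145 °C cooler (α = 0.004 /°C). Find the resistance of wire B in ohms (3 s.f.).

R ∝ ρL/d² with ρ ∝ (1+αΔT), so R_B/R_A = (1 − 58.7/100) × (1 − 5.46/100)⁻² × (1 − 0.004×145)
= 0.413 × 1.119 × 0.42 = 0.1941
R_B = 0.1941 × 197 = 38.2 Ω

38.2 Ω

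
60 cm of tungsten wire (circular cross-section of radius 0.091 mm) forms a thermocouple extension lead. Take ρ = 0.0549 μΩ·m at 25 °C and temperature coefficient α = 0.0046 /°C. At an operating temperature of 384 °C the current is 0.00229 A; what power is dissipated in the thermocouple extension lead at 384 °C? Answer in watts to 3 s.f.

ρ = 0.0549 μΩ·m = 5.49×10^-8 Ω·m
A = πr² = π(9.1000e-05 m)² = 2.602e-08 m²
R₍25₎ = ρL/A = (5.49×10^-8)(0.6)/(2.602e-08) = 1.266 Ω
R₍384₎ = R₍25₎(1 + αΔT) = 1.266 × (1 + 0.0046×359) = 3.357 Ω
P = I²R = (0.00229)² × 3.357 = 1.76×10^-5 W

1.76×10^-5 W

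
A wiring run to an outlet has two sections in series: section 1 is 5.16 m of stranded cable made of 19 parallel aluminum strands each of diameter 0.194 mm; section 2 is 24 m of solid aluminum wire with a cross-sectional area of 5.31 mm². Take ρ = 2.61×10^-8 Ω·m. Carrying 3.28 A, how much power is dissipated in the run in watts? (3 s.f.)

Section 1: A_strand = π(9.7000e-05)² = 2.956e-08 m²; R₁ = ρL/(N·A_s) = (2.61×10^-8)(5.16)/(19×2.956e-08) = 0.2398 Ω
Section 2: A = 5.31 mm² = 5.310e-06 m²
R₂ = (2.61×10^-8)(24)/(5.310e-06) = 0.118 Ω
R = R₁ + R₂ = 0.3578 Ω
P = I²R = (3.28)² × 0.3578 = 3.85 W

3.85 W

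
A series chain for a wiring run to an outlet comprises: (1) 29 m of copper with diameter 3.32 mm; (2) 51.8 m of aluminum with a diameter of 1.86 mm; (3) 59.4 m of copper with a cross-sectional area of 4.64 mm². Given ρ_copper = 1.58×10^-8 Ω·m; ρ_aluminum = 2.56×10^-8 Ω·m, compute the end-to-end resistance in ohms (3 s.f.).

0.743 Ω

Seg 1: A = π(d/2)² = π(1.6600e-03 m)² = 8.657e-06 m²
R_1 = (1.58×10^-8)(29)/(8.657e-06) = 0.05293 Ω
Seg 2: A = π(d/2)² = π(9.3000e-04 m)² = 2.717e-06 m²
R_2 = (2.56×10^-8)(51.8)/(2.717e-06) = 0.488 Ω
Seg 3: A = 4.64 mm² = 4.640e-06 m²
R_3 = (1.58×10^-8)(59.4)/(4.640e-06) = 0.2023 Ω
R_total = R_1 + R_2 + R_3 = 0.743 Ω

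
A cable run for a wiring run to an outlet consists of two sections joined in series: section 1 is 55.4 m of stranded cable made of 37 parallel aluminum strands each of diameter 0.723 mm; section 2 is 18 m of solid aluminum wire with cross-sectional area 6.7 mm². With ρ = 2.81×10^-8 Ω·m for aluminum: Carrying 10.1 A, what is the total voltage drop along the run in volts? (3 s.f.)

1.80 V

Section 1: A_strand = π(3.6150e-04)² = 4.106e-07 m²; R₁ = ρL/(N·A_s) = (2.81×10^-8)(55.4)/(37×4.106e-07) = 0.1025 Ω
Section 2: A = 6.7 mm² = 6.700e-06 m²
R₂ = (2.81×10^-8)(18)/(6.700e-06) = 0.07549 Ω
R = R₁ + R₂ = 0.178 Ω
V = IR = 10.1 × 0.178 = 1.80 V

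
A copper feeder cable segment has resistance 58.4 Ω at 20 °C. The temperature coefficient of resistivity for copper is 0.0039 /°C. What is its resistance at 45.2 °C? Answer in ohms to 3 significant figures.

ΔT = 45.2 − 20 = 25.2 °C
R = R₀(1 + αΔT) = 58.4 × (1 + 0.0039×25.2) = 58.4 × 1.098 = 64.1 Ω

64.1 Ω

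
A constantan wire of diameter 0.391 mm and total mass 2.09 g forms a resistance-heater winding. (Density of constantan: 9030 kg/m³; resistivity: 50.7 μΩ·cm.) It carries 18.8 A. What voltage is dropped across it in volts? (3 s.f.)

153 V

ρ = 50.7 μΩ·cm = 5.07×10^-7 Ω·m
A = π(d/2)² = π(1.9550e-04 m)² = 1.2007e-07 m²
L = m/(density·A) = 0.00209/(9030×1.2007e-07) = 1.928 m
R = ρL/A = (5.07×10^-7)(1.928)/(1.2007e-07) = 8.139 Ω
V = IR = 18.8 × 8.139 = 153 V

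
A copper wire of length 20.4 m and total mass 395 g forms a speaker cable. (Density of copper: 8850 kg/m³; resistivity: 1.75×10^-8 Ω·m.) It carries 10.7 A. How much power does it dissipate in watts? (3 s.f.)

A = m/(density·L) = 0.395/(8850×20.4) = 2.1879e-06 m²
R = ρL/A = (1.75×10^-8)(20.4)/(2.1879e-06) = 0.1632 Ω
P = I²R = (10.7)² × 0.1632 = 18.7 W

18.7 W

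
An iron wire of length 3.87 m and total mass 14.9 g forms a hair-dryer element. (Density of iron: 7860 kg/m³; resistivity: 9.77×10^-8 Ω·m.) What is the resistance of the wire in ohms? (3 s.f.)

A = m/(density·L) = 0.0149/(7860×3.87) = 4.8984e-07 m²
R = ρL/A = (9.77×10^-8)(3.87)/(4.8984e-07) = 0.772 Ω

0.772 Ω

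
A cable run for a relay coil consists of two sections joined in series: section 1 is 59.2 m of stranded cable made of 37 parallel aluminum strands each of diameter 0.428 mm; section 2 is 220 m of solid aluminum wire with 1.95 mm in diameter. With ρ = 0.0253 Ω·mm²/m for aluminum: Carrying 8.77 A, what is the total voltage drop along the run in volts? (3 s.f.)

ρ = 0.0253 Ω·mm²/m = 2.53×10^-8 Ω·m
Section 1: A_strand = π(2.1400e-04)² = 1.439e-07 m²; R₁ = ρL/(N·A_s) = (2.53×10^-8)(59.2)/(37×1.439e-07) = 0.2814 Ω
Section 2: A = π(d/2)² = π(9.7500e-04 m)² = 2.986e-06 m²
R₂ = (2.53×10^-8)(220)/(2.986e-06) = 1.864 Ω
R = R₁ + R₂ = 2.145 Ω
V = IR = 8.77 × 2.145 = 18.8 V

18.8 V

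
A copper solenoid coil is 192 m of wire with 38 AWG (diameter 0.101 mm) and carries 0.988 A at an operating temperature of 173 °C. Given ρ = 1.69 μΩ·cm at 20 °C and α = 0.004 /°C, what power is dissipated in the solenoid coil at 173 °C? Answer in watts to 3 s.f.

ρ = 1.69 μΩ·cm = 1.69×10^-8 Ω·m
A = π(0.101/2 mm)² = π(5.0500e-05 m)² = 8.012e-09 m²
R₍20₎ = ρL/A = (1.69×10^-8)(192)/(8.012e-09) = 405 Ω
R₍173₎ = R₍20₎(1 + αΔT) = 405 × (1 + 0.004×153) = 652.9 Ω
P = I²R = (0.988)² × 652.9 = 637 W

637 W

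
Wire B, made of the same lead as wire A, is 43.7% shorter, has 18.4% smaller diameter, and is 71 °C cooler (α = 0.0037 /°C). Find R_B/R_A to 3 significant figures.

0.623

R ∝ ρL/d² with ρ ∝ (1+αΔT), so R_B/R_A = (1 − 43.7/100) × (1 − 18.4/100)⁻² × (1 − 0.0037×71)
= 0.563 × 1.502 × 0.7373 = 0.623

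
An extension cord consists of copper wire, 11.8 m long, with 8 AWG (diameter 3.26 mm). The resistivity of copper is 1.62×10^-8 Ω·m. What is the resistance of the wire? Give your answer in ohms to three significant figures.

A = π(3.26/2 mm)² = π(1.6300e-03 m)² = 8.347e-06 m²
R = ρL/A = (1.62×10^-8)(11.8 m)/(8.347e-06 m²) = 0.0229 Ω

0.0229 Ω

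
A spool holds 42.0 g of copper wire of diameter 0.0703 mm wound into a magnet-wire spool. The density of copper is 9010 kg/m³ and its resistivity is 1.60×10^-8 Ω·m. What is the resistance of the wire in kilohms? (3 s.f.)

4.95 kΩ

A = π(d/2)² = π(3.5150e-05 m)² = 3.8815e-09 m²
L = m/(density·A) = 0.042/(9010×3.8815e-09) = 1201 m
R = ρL/A = (1.60×10^-8)(1201)/(3.8815e-09) = 4.95 kΩ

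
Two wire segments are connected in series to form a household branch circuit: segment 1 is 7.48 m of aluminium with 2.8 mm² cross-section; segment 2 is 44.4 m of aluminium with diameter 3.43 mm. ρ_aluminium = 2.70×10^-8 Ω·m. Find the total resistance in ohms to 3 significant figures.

Segment 1: A = 2.8 mm² = 2.800e-06 m²
R₁ = ρL/A = (2.70×10^-8)(7.48)/(2.800e-06) = 0.07213 Ω
Segment 2: A = π(d/2)² = π(1.7150e-03 m)² = 9.240e-06 m²
R₂ = (2.70×10^-8)(44.4)/(9.240e-06) = 0.1297 Ω
R = R₁ + R₂ = 0.202 Ω

0.202 Ω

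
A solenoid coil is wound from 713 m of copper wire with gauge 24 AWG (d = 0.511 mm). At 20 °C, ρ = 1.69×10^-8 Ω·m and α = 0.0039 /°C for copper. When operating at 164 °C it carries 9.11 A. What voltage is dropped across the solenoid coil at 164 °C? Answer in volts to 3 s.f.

A = π(0.511/2 mm)² = π(2.5550e-04 m)² = 2.051e-07 m²
R₍20₎ = ρL/A = (1.69×10^-8)(713)/(2.051e-07) = 58.75 Ω
R₍164₎ = R₍20₎(1 + αΔT) = 58.75 × (1 + 0.0039×144) = 91.75 Ω
V = IR = 9.11 × 91.75 = 836 V

836 V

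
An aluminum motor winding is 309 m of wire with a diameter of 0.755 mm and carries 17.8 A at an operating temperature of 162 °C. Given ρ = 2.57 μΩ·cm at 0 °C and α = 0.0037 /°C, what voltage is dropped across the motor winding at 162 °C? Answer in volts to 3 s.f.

ρ = 2.57 μΩ·cm = 2.57×10^-8 Ω·m
A = π(d/2)² = π(3.7750e-04 m)² = 4.477e-07 m²
R₍0₎ = ρL/A = (2.57×10^-8)(309)/(4.477e-07) = 17.74 Ω
R₍162₎ = R₍0₎(1 + αΔT) = 17.74 × (1 + 0.0037×162) = 28.37 Ω
V = IR = 17.8 × 28.37 = 505 V

505 V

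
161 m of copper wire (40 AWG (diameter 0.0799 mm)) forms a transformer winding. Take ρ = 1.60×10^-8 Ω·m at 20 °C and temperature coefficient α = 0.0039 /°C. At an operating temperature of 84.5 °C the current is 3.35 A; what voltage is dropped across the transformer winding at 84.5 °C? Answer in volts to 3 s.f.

A = π(0.0799/2 mm)² = π(3.9950e-05 m)² = 5.014e-09 m²
R₍20₎ = ρL/A = (1.60×10^-8)(161)/(5.014e-09) = 513.8 Ω
R₍84.5₎ = R₍20₎(1 + αΔT) = 513.8 × (1 + 0.0039×64.5) = 643 Ω
V = IR = 3.35 × 643 = 2150 V

2150 V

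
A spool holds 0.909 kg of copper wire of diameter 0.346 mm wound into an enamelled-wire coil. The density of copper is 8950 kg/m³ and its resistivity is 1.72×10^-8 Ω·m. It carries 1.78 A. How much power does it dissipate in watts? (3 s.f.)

A = π(d/2)² = π(1.7300e-04 m)² = 9.4025e-08 m²
L = m/(density·A) = 0.909/(8950×9.4025e-08) = 1080 m
R = ρL/A = (1.72×10^-8)(1080)/(9.4025e-08) = 197.6 Ω
P = I²R = (1.78)² × 197.6 = 626 W

626 W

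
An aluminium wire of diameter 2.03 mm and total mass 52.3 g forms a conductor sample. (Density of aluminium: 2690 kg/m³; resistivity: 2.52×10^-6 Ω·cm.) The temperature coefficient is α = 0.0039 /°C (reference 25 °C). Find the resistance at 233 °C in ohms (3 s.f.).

0.0847 Ω

ρ = 2.52×10^-6 Ω·cm = 2.52×10^-8 Ω·m
A = π(d/2)² = π(1.0150e-03 m)² = 3.2365e-06 m²
L = m/(density·A) = 0.0523/(2690×3.2365e-06) = 6.007 m
R = ρL/A = (2.52×10^-8)(6.007)/(3.2365e-06) = 0.04677 Ω
R(233 °C) = 0.04677 × (1 + 0.0039×208) = 0.0847 Ω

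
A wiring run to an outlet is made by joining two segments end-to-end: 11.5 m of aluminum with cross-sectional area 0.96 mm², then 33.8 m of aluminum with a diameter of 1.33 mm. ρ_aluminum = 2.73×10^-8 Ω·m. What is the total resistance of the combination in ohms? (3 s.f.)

Segment 1: A = 0.96 mm² = 9.600e-07 m²
R₁ = ρL/A = (2.73×10^-8)(11.5)/(9.600e-07) = 0.327 Ω
Segment 2: A = π(d/2)² = π(6.6500e-04 m)² = 1.389e-06 m²
R₂ = (2.73×10^-8)(33.8)/(1.389e-06) = 0.6642 Ω
R = R₁ + R₂ = 0.991 Ω

0.991 Ω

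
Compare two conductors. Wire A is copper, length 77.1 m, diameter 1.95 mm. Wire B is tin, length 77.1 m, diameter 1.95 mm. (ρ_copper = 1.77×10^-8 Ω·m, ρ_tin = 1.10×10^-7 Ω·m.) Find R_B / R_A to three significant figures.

R ∝ ρL/d², so R_B/R_A = (ρ_B/ρ_A)
= (1.10×10^-7/1.77×10^-8) = 6.21

6.21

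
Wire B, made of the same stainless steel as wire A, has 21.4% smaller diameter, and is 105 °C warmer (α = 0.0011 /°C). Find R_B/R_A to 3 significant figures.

1.81

R ∝ ρL/d² with ρ ∝ (1+αΔT), so R_B/R_A = (1 − 21.4/100)⁻² × (1 + 0.0011×105)
= 1.619 × 1.115 = 1.81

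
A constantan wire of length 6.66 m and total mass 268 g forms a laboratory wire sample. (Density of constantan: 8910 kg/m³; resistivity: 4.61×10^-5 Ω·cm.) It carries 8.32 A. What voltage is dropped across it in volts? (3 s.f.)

5.66 V

ρ = 4.61×10^-5 Ω·cm = 4.61×10^-7 Ω·m
A = m/(density·L) = 0.268/(8910×6.66) = 4.5163e-06 m²
R = ρL/A = (4.61×10^-7)(6.66)/(4.5163e-06) = 0.6798 Ω
V = IR = 8.32 × 0.6798 = 5.66 V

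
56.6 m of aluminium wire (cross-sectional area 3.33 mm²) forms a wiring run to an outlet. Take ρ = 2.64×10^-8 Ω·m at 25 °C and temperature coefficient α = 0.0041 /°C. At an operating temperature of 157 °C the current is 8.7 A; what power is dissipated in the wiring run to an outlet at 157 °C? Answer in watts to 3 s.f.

A = 3.33 mm² = 3.330e-06 m²
R₍25₎ = ρL/A = (2.64×10^-8)(56.6)/(3.330e-06) = 0.4487 Ω
R₍157₎ = R₍25₎(1 + αΔT) = 0.4487 × (1 + 0.0041×132) = 0.6916 Ω
P = I²R = (8.7)² × 0.6916 = 52.3 W

52.3 W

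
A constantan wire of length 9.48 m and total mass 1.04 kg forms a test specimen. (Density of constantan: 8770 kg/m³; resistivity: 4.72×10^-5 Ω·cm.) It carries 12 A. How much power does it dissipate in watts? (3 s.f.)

ρ = 4.72×10^-5 Ω·cm = 4.72×10^-7 Ω·m
A = m/(density·L) = 1.04/(8770×9.48) = 1.2509e-05 m²
R = ρL/A = (4.72×10^-7)(9.48)/(1.2509e-05) = 0.3577 Ω
P = I²R = (12)² × 0.3577 = 51.5 W

51.5 W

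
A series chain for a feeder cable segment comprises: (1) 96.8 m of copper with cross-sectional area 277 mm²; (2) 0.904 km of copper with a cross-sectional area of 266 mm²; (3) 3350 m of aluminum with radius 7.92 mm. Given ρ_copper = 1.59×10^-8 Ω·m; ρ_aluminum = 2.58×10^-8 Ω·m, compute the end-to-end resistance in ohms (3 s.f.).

0.498 Ω

Seg 1: A = 277 mm² = 2.770e-04 m²
R_1 = (1.59×10^-8)(96.8)/(2.770e-04) = 0.005556 Ω
Seg 2: A = 266 mm² = 2.660e-04 m²
R_2 = (1.59×10^-8)(904)/(2.660e-04) = 0.05404 Ω
Seg 3: A = πr² = π(7.9200e-03 m)² = 1.971e-04 m²
R_3 = (2.58×10^-8)(3350)/(1.971e-04) = 0.4386 Ω
R_total = R_1 + R_2 + R_3 = 0.498 Ω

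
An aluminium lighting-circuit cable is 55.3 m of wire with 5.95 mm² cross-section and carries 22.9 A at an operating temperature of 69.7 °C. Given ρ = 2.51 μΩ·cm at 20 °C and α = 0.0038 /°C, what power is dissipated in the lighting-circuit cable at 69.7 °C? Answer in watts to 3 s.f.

ρ = 2.51 μΩ·cm = 2.51×10^-8 Ω·m
A = 5.95 mm² = 5.950e-06 m²
R₍20₎ = ρL/A = (2.51×10^-8)(55.3)/(5.950e-06) = 0.2333 Ω
R₍69.7₎ = R₍20₎(1 + αΔT) = 0.2333 × (1 + 0.0038×49.7) = 0.2773 Ω
P = I²R = (22.9)² × 0.2773 = 145 W

145 W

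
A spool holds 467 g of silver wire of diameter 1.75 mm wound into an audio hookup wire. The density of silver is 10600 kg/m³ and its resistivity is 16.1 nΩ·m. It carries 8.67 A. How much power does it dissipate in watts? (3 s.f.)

ρ = 16.1 nΩ·m = 1.61×10^-8 Ω·m
A = π(d/2)² = π(8.7500e-04 m)² = 2.4053e-06 m²
L = m/(density·A) = 0.467/(10600×2.4053e-06) = 18.32 m
R = ρL/A = (1.61×10^-8)(18.32)/(2.4053e-06) = 0.1226 Ω
P = I²R = (8.67)² × 0.1226 = 9.22 W

9.22 W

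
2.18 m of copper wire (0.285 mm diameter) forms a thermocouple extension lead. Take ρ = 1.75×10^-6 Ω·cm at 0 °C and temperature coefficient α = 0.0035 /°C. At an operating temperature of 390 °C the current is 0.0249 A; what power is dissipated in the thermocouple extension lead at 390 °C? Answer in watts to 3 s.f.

8.77×10^-4 W

ρ = 1.75×10^-6 Ω·cm = 1.75×10^-8 Ω·m
A = π(d/2)² = π(1.4250e-04 m)² = 6.379e-08 m²
R₍0₎ = ρL/A = (1.75×10^-8)(2.18)/(6.379e-08) = 0.598 Ω
R₍390₎ = R₍0₎(1 + αΔT) = 0.598 × (1 + 0.0035×390) = 1.414 Ω
P = I²R = (0.0249)² × 1.414 = 8.77×10^-4 W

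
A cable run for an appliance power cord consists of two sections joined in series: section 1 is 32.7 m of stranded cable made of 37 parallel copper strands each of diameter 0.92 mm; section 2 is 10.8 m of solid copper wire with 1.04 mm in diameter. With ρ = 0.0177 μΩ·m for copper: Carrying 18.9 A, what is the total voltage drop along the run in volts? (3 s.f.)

ρ = 0.0177 μΩ·m = 1.77×10^-8 Ω·m
Section 1: A_strand = π(4.6000e-04)² = 6.648e-07 m²; R₁ = ρL/(N·A_s) = (1.77×10^-8)(32.7)/(37×6.648e-07) = 0.02353 Ω
Section 2: A = π(d/2)² = π(5.2000e-04 m)² = 8.495e-07 m²
R₂ = (1.77×10^-8)(10.8)/(8.495e-07) = 0.225 Ω
R = R₁ + R₂ = 0.2486 Ω
V = IR = 18.9 × 0.2486 = 4.70 V

4.70 V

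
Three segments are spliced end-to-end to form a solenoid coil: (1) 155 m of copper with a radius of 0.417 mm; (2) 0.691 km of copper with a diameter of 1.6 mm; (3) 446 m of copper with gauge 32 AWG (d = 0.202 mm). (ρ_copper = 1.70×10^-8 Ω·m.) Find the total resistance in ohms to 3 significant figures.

Seg 1: A = πr² = π(4.1700e-04 m)² = 5.463e-07 m²
R_1 = (1.70×10^-8)(155)/(5.463e-07) = 4.823 Ω
Seg 2: A = π(d/2)² = π(8.0000e-04 m)² = 2.011e-06 m²
R_2 = (1.70×10^-8)(691)/(2.011e-06) = 5.842 Ω
Seg 3: A = π(0.202/2 mm)² = π(1.0100e-04 m)² = 3.205e-08 m²
R_3 = (1.70×10^-8)(446)/(3.205e-08) = 236.6 Ω
R_total = R_1 + R_2 + R_3 = 247 Ω

247 Ω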